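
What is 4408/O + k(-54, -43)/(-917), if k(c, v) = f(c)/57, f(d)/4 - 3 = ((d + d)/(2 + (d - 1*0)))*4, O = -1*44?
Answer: -35657722/355927 ≈ -100.18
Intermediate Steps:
O = -44
f(d) = 12 + 32*d/(2 + d) (f(d) = 12 + 4*(((d + d)/(2 + (d - 1*0)))*4) = 12 + 4*(((2*d)/(2 + (d + 0)))*4) = 12 + 4*(((2*d)/(2 + d))*4) = 12 + 4*((2*d/(2 + d))*4) = 12 + 4*(8*d/(2 + d)) = 12 + 32*d/(2 + d))
k(c, v) = 4*(6 + 11*c)/(57*(2 + c)) (k(c, v) = (4*(6 + 11*c)/(2 + c))/57 = (4*(6 + 11*c)/(2 + c))*(1/57) = 4*(6 + 11*c)/(57*(2 + c)))
4408/O + k(-54, -43)/(-917) = 4408/(-44) + (4*(6 + 11*(-54))/(57*(2 - 54)))/(-917) = 4408*(-1/44) + ((4/57)*(6 - 594)/(-52))*(-1/917) = -1102/11 + ((4/57)*(-1/52)*(-588))*(-1/917) = -1102/11 + (196/247)*(-1/917) = -1102/11 - 28/32357 = -35657722/355927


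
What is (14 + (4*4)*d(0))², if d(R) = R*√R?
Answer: 196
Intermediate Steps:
d(R) = R^(3/2)
(14 + (4*4)*d(0))² = (14 + (4*4)*0^(3/2))² = (14 + 16*0)² = (14 + 0)² = 14² = 196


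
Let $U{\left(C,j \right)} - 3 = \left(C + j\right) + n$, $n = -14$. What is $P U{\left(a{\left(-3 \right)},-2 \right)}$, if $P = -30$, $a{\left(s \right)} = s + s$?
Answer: $570$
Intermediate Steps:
$a{\left(s \right)} = 2 s$
$U{\left(C,j \right)} = -11 + C + j$ ($U{\left(C,j \right)} = 3 - \left(14 - C - j\right) = 3 + \left(-14 + C + j\right) = -11 + C + j$)
$P U{\left(a{\left(-3 \right)},-2 \right)} = - 30 \left(-11 + 2 \left(-3\right) - 2\right) = - 30 \left(-11 - 6 - 2\right) = \left(-30\right) \left(-19\right) = 570$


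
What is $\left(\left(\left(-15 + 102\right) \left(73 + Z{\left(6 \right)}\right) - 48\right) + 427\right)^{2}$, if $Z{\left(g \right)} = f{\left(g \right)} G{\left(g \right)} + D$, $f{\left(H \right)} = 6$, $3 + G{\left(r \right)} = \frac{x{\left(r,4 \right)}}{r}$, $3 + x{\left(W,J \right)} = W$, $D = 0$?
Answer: $29430625$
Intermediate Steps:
$x{\left(W,J \right)} = -3 + W$
$G{\left(r \right)} = -3 + \frac{-3 + r}{r}$
$Z{\left(g \right)} = -12 - \frac{18}{g}$ ($Z{\left(g \right)} = 6 \left(-2 - \frac{3}{g}\right) + 0 = \left(-12 - \frac{18}{g}\right) + 0 = -12 - \frac{18}{g}$)
$\left(\left(\left(-15 + 102\right) \left(73 + Z{\left(6 \right)}\right) - 48\right) + 427\right)^{2} = \left(\left(\left(-15 + 102\right) \left(73 - \left(12 + \frac{18}{6}\right)\right) - 48\right) + 427\right)^{2} = \left(\left(87 \left(73 - 15\right) - 48\right) + 427\right)^{2} = \left(\left(87 \cdot 58 - 48\right) + 427\right)^{2} = \left(\left(5046 - 48\right) + 427\right)^{2} = \left(4998 + 427\right)^{2} = 5425^{2} = 29430625$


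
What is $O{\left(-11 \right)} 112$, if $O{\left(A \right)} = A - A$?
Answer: $0$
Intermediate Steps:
$O{\left(A \right)} = 0$
$O{\left(-11 \right)} 112 = 0 \cdot 112 = 0$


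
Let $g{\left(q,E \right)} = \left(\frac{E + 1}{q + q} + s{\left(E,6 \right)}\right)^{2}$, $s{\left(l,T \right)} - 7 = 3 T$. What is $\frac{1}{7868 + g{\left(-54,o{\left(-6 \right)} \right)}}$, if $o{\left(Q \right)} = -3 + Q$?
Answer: $\frac{729}{6194101} \approx 0.00011769$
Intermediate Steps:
$s{\left(l,T \right)} = 7 + 3 T$
$g{\left(q,E \right)} = \left(25 + \frac{1 + E}{2 q}\right)^{2}$ ($g{\left(q,E \right)} = \left(\frac{E + 1}{q + q} + \left(7 + 3 \cdot 6\right)\right)^{2} = \left(\frac{1 + E}{2 q} + \left(7 + 18\right)\right)^{2} = \left(\left(1 + E\right) \frac{1}{2 q} + 25\right)^{2} = \left(\frac{1 + E}{2 q} + 25\right)^{2} = \left(25 + \frac{1 + E}{2 q}\right)^{2}$)
$\frac{1}{7868 + g{\left(-54,o{\left(-6 \right)} \right)}} = \frac{1}{7868 + \frac{\left(1 - 9 + 50 \left(-54\right)\right)^{2}}{4 \cdot 2916}} = \frac{1}{7868 + \frac{1}{4} \cdot \frac{1}{2916} \left(1 - 9 - 2700\right)^{2}} = \frac{1}{7868 + \frac{1}{4} \cdot \frac{1}{2916} \left(-2708\right)^{2}} = \frac{1}{7868 + \frac{1}{4} \cdot \frac{1}{2916} \cdot 7333264} = \frac{1}{7868 + \frac{458329}{729}} = \frac{1}{\frac{6194101}{729}} = \frac{729}{6194101}$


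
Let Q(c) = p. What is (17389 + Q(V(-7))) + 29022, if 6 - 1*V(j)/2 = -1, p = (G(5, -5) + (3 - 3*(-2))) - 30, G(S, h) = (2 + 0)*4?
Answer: 46398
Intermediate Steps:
G(S, h) = 8 (G(S, h) = 2*4 = 8)
p = -13 (p = (8 + (3 - 3*(-2))) - 30 = (8 + (3 + 6)) - 30 = (8 + 9) - 30 = 17 - 30 = -13)
V(j) = 14 (V(j) = 12 - 2*(-1) = 12 + 2 = 14)
Q(c) = -13
(17389 + Q(V(-7))) + 29022 = (17389 - 13) + 29022 = 17376 + 29022 = 46398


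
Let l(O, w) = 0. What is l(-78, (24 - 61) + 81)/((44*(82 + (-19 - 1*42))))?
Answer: 0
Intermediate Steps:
l(-78, (24 - 61) + 81)/((44*(82 + (-19 - 1*42)))) = 0/((44*(82 + (-19 - 1*42)))) = 0/((44*(82 + (-19 - 42)))) = 0/((44*(82 - 61))) = 0/((44*21)) = 0/924 = 0*(1/924) = 0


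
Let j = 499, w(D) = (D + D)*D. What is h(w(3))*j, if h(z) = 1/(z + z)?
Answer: 499/36 ≈ 13.861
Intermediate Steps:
w(D) = 2*D**2 (w(D) = (2*D)*D = 2*D**2)
h(z) = 1/(2*z)
h(w(3))*j = (1/(2*((2*3**2))))*499 = (1/(2*((2*9))))*499 = ((1/2)/18)*499 = ((1/2)*(1/18))*499 = (1/36)*499 = 499/36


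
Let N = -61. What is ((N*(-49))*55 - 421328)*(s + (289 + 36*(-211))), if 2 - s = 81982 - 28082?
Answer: 15725584265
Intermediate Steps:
s = -53898 (s = 2 - (81982 - 28082) = 2 - 1*53900 = 2 - 53900 = -53898)
((N*(-49))*55 - 421328)*(s + (289 + 36*(-211))) = (-61*(-49)*55 - 421328)*(-53898 + (289 + 36*(-211))) = (2989*55 - 421328)*(-53898 + (289 - 7596)) = (164395 - 421328)*(-53898 - 7307) = -256933*(-61205) = 15725584265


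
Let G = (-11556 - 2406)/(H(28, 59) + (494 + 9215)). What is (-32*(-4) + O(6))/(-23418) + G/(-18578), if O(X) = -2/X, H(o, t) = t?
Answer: -5710173907/1062415552968 ≈ -0.0053747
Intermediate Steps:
G = -2327/1628 (G = (-11556 - 2406)/(59 + (494 + 9215)) = -13962/(59 + 9709) = -13962/9768 = -13962*1/9768 = -2327/1628 ≈ -1.4294)
(-32*(-4) + O(6))/(-23418) + G/(-18578) = (-32*(-4) - 2/6)/(-23418) - 2327/1628/(-18578) = (128 - 2*⅙)*(-1/23418) - 2327/1628*(-1/18578) = (128 - ⅓)*(-1/23418) + 2327/30244984 = (383/3)*(-1/23418) + 2327/30244984 = -383/70254 + 2327/30244984 = -5710173907/1062415552968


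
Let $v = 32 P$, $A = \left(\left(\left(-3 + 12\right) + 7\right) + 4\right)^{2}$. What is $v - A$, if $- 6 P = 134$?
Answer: $- \frac{3344}{3} \approx -1114.7$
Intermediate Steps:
$P = - \frac{67}{3}$ ($P = \left(- \frac{1}{6}\right) 134 = - \frac{67}{3} \approx -22.333$)
$A = 400$ ($A = \left(\left(9 + 7\right) + 4\right)^{2} = \left(16 + 4\right)^{2} = 20^{2} = 400$)
$v = - \frac{2144}{3}$ ($v = 32 \left(- \frac{67}{3}\right) = - \frac{2144}{3} \approx -714.67$)
$v - A = - \frac{2144}{3} - 400 = - \frac{3344}{3}$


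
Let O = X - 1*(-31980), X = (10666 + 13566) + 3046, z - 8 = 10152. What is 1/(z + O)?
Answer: 1/69418 ≈ 1.4405e-5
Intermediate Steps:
z = 10160 (z = 8 + 10152 = 10160)
X = 27278 (X = 24232 + 3046 = 27278)
O = 59258 (O = 27278 - 1*(-31980) = 27278 + 31980 = 59258)
1/(z + O) = 1/(10160 + 59258) = 1/69418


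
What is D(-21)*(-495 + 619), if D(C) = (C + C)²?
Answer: 218736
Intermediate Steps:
D(C) = 4*C² (D(C) = (2*C)² = 4*C²)
D(-21)*(-495 + 619) = (4*(-21)²)*(-495 + 619) = (4*441)*124 = 1764*124 = 218736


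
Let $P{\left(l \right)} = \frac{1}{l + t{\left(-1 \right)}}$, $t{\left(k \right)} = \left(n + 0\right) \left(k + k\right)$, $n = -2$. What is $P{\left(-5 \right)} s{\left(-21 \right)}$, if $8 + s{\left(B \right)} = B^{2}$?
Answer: $-433$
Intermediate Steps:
$t{\left(k \right)} = - 4 k$ ($t{\left(k \right)} = \left(-2 + 0\right) \left(k + k\right) = - 2 \cdot 2 k = - 4 k$)
$s{\left(B \right)} = -8 + B^{2}$
$P{\left(l \right)} = \frac{1}{4 + l}$ ($P{\left(l \right)} = \frac{1}{l - -4} = \frac{1}{l + 4} = \frac{1}{4 + l}$)
$P{\left(-5 \right)} s{\left(-21 \right)} = \frac{-8 + \left(-21\right)^{2}}{4 - 5} = \frac{-8 + 441}{-1} = \left(-1\right) 433 = -433$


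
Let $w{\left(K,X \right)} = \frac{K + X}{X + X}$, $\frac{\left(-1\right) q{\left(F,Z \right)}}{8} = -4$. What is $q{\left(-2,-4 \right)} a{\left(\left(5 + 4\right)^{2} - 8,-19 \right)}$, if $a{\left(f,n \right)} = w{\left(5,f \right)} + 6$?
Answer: $\frac{15264}{73} \approx 209.1$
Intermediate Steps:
$q{\left(F,Z \right)} = 32$ ($q{\left(F,Z \right)} = \left(-8\right) \left(-4\right) = 32$)
$w{\left(K,X \right)} = \frac{K + X}{2 X}$
$a{\left(f,n \right)} = 6 + \frac{5 + f}{2 f}$ ($a{\left(f,n \right)} = \frac{5 + f}{2 f} + 6 = 6 + \frac{5 + f}{2 f}$)
$q{\left(-2,-4 \right)} a{\left(\left(5 + 4\right)^{2} - 8,-19 \right)} = 32 \frac{5 + 13 \left(\left(5 + 4\right)^{2} - 8\right)}{2 \left(\left(5 + 4\right)^{2} - 8\right)} = 32 \frac{5 + 13 \left(9^{2} - 8\right)}{2 \left(9^{2} - 8\right)} = 32 \frac{5 + 13 \left(81 - 8\right)}{2 \left(81 - 8\right)} = 32 \frac{5 + 13 \cdot 73}{2 \cdot 73} = 32 \cdot \frac{1}{2} \cdot \frac{1}{73} \left(5 + 949\right) = 32 \cdot \frac{1}{2} \cdot \frac{1}{73} \cdot 954 = 32 \cdot \frac{477}{73} = \frac{15264}{73}$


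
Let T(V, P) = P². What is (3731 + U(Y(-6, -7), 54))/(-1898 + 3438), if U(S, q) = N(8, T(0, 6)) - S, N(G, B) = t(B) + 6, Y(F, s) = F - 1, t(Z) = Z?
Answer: 27/11 ≈ 2.4545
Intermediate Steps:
Y(F, s) = -1 + F
N(G, B) = 6 + B (N(G, B) = B + 6 = 6 + B)
U(S, q) = 42 - S (U(S, q) = (6 + 6²) - S = (6 + 36) - S = 42 - S)
(3731 + U(Y(-6, -7), 54))/(-1898 + 3438) = (3731 + (42 - (-1 - 6)))/(-1898 + 3438) = (3731 + (42 - 1*(-7)))/1540 = (3731 + (42 + 7))*(1/1540) = (3731 + 49)*(1/1540) = 3780*(1/1540) = 27/11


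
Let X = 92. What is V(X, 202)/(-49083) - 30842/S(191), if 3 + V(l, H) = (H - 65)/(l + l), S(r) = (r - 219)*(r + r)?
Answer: 4974052319/1724972952 ≈ 2.8836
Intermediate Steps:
S(r) = 2*r*(-219 + r) (S(r) = (-219 + r)*(2*r) = 2*r*(-219 + r))
V(l, H) = -3 + (-65 + H)/(2*l) (V(l, H) = -3 + (H - 65)/(l + l) = -3 + (-65 + H)/((2*l)) = -3 + (-65 + H)*(1/(2*l)) = -3 + (-65 + H)/(2*l))
V(X, 202)/(-49083) - 30842/S(191) = ((½)*(-65 + 202 - 6*92)/92)/(-49083) - 30842*1/(382*(-219 + 191)) = ((½)*(1/92)*(-65 + 202 - 552))*(-1/49083) - 30842/(2*191*(-28)) = ((½)*(1/92)*(-415))*(-1/49083) - 30842/(-10696) = -415/184*(-1/49083) - 30842*(-1/10696) = 415/9031272 + 2203/764 = 4974052319/1724972952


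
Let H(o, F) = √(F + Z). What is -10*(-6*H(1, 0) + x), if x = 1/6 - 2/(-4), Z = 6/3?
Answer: -20/3 + 60*√2 ≈ 78.186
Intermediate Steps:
Z = 2 (Z = 6*(⅓) = 2)
H(o, F) = √(2 + F) (H(o, F) = √(F + 2) = √(2 + F))
x = ⅔ (x = 1*(⅙) - 2*(-¼) = ⅙ + ½ = ⅔ ≈ 0.66667)
-10*(-6*H(1, 0) + x) = -10*(-6*√(2 + 0) + ⅔) = -10*(-6*√2 + ⅔) = -10*(⅔ - 6*√2) = -20/3 + 60*√2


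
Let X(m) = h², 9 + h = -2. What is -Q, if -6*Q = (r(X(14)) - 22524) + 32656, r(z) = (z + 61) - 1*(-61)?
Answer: 10375/6 ≈ 1729.2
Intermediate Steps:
h = -11 (h = -9 - 2 = -11)
X(m) = 121 (X(m) = (-11)² = 121)
r(z) = 122 + z (r(z) = (61 + z) + 61 = 122 + z)
Q = -10375/6 (Q = -(((122 + 121) - 22524) + 32656)/6 = -((243 - 22524) + 32656)/6 = -(-22281 + 32656)/6 = -⅙*10375 = -10375/6 ≈ -1729.2)
-Q = -1*(-10375/6) = 10375/6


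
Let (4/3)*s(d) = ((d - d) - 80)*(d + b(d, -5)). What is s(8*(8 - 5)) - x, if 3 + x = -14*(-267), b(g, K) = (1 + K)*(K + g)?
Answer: -615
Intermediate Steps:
s(d) = -1200 + 180*d (s(d) = 3*(((d - d) - 80)*(d + (-5 + d + (-5)² - 5*d)))/4 = 3*((0 - 80)*(d + (-5 + d + 25 - 5*d)))/4 = 3*(-80*(d + (20 - 4*d)))/4 = 3*(-80*(20 - 3*d))/4 = 3*(-1600 + 240*d)/4 = -1200 + 180*d)
x = 3735 (x = -3 - 14*(-267) = -3 + 3738 = 3735)
s(8*(8 - 5)) - x = (-1200 + 180*(8*(8 - 5))) - 1*3735 = (-1200 + 180*(8*3)) - 3735 = (-1200 + 180*24) - 3735 = (-1200 + 4320) - 3735 = 3120 - 3735 = -615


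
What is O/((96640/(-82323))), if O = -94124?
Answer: 1937142513/24160 ≈ 80180.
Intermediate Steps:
O/((96640/(-82323))) = -94124/(96640/(-82323)) = -94124/(96640*(-1/82323)) = -94124/(-96640/82323) = -94124*(-82323/96640) = 1937142513/24160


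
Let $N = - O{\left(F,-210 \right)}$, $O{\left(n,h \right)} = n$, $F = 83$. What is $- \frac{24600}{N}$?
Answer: $\frac{24600}{83} \approx 296.39$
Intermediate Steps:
$N = -83$ ($N = \left(-1\right) 83 = -83$)
$- \frac{24600}{N} = - \frac{24600}{-83} = \left(-24600\right) \left(- \frac{1}{83}\right) = \frac{24600}{83}$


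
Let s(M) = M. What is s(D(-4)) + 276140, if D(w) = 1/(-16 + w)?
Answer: 5522799/20 ≈ 2.7614e+5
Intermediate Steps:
s(D(-4)) + 276140 = 1/(-16 - 4) + 276140 = 1/(-20) + 276140 = -1/20 + 276140 = 5522799/20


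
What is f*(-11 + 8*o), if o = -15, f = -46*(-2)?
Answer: -12052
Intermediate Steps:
f = 92
f*(-11 + 8*o) = 92*(-11 + 8*(-15)) = 92*(-11 - 120) = 92*(-131) = -12052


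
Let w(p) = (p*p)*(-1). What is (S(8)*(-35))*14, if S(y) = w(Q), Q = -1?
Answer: 490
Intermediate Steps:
w(p) = -p² (w(p) = p²*(-1) = -p²)
S(y) = -1 (S(y) = -1*(-1)² = -1*1 = -1)
(S(8)*(-35))*14 = -1*(-35)*14 = 35*14 = 490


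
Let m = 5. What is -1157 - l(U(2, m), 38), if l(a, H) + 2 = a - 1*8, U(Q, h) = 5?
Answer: -1152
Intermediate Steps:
l(a, H) = -10 + a (l(a, H) = -2 + (a - 1*8) = -2 + (a - 8) = -2 + (-8 + a) = -10 + a)
-1157 - l(U(2, m), 38) = -1157 - (-10 + 5) = -1157 - 1*(-5) = -1157 + 5 = -1152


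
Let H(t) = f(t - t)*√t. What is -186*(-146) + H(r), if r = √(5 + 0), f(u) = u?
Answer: 27156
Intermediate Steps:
r = √5 ≈ 2.2361
H(t) = 0 (H(t) = (t - t)*√t = 0*√t = 0)
-186*(-146) + H(r) = -186*(-146) + 0 = 27156 + 0 = 27156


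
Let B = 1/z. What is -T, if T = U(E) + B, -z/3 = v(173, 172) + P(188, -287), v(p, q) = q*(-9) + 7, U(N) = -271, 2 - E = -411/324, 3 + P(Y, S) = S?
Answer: 1488602/5493 ≈ 271.00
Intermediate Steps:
P(Y, S) = -3 + S
E = 353/108 (E = 2 - (-411)/324 = 2 - 1*(-137/108) = 2 + 137/108 = 353/108 ≈ 3.2685)
v(p, q) = 7 - 9*q (v(p, q) = -9*q + 7 = 7 - 9*q)
z = 5493 (z = -3*((7 - 9*172) + (-3 - 287)) = -3*((7 - 1548) - 290) = -3*(-1541 - 290) = -3*(-1831) = 5493)
B = 1/5493 ≈ 0.00018205
T = -1488602/5493 (T = -271 + 1/5493 = -1488602/5493 ≈ -271.00)
-T = -1*(-1488602/5493) = 1488602/5493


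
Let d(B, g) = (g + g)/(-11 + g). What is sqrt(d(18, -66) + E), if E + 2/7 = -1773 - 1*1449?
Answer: 4*I*sqrt(9863)/7 ≈ 56.75*I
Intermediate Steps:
d(B, g) = 2*g/(-11 + g) (d(B, g) = (2*g)/(-11 + g) = 2*g/(-11 + g))
E = -22556/7 (E = -2/7 + (-1773 - 1*1449) = -2/7 + (-1773 - 1449) = -2/7 - 3222 = -22556/7 ≈ -3222.3)
sqrt(d(18, -66) + E) = sqrt(2*(-66)/(-11 - 66) - 22556/7) = sqrt(2*(-66)/(-77) - 22556/7) = sqrt(2*(-66)*(-1/77) - 22556/7) = sqrt(12/7 - 22556/7) = sqrt(-22544/7) = 4*I*sqrt(9863)/7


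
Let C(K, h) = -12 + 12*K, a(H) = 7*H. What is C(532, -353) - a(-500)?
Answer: 9872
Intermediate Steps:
C(532, -353) - a(-500) = (-12 + 12*532) - 7*(-500) = (-12 + 6384) - 1*(-3500) = 6372 + 3500 = 9872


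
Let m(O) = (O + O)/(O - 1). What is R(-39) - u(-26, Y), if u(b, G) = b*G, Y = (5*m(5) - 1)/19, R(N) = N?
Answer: -442/19 ≈ -23.263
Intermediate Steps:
m(O) = 2*O/(-1 + O) (m(O) = (2*O)/(-1 + O) = 2*O/(-1 + O))
Y = 23/38 (Y = (5*(2*5/(-1 + 5)) - 1)/19 = (5*(2*5/4) - 1)*(1/19) = (5*(2*5*(¼)) - 1)*(1/19) = (5*(5/2) - 1)*(1/19) = (25/2 - 1)*(1/19) = (23/2)*(1/19) = 23/38 ≈ 0.60526)
u(b, G) = G*b
R(-39) - u(-26, Y) = -39 - 23*(-26)/38 = -39 - 1*(-299/19) = -39 + 299/19 = -442/19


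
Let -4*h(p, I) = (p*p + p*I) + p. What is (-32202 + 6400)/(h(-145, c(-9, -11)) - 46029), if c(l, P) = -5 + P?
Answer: 25802/51829 ≈ 0.49783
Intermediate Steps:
h(p, I) = -p/4 - p²/4 - I*p/4 (h(p, I) = -((p*p + p*I) + p)/4 = -((p² + I*p) + p)/4 = -(p + p² + I*p)/4 = -p/4 - p²/4 - I*p/4)
(-32202 + 6400)/(h(-145, c(-9, -11)) - 46029) = (-32202 + 6400)/(-¼*(-145)*(1 + (-5 - 11) - 145) - 46029) = -25802/(-¼*(-145)*(1 - 16 - 145) - 46029) = -25802/(-¼*(-145)*(-160) - 46029) = -25802/(-5800 - 46029) = -25802/(-51829) = -25802*(-1/51829) = 25802/51829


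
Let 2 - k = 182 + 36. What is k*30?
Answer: -6480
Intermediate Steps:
k = -216 (k = 2 - (182 + 36) = 2 - 1*218 = 2 - 218 = -216)
k*30 = -216*30 = -6480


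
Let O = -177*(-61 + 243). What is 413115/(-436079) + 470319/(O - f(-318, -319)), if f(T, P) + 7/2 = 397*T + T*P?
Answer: -416311950897/6459638227 ≈ -64.448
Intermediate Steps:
f(T, P) = -7/2 + 397*T + P*T (f(T, P) = -7/2 + (397*T + T*P) = -7/2 + (397*T + P*T) = -7/2 + 397*T + P*T)
O = -32214 (O = -177*182 = -32214)
413115/(-436079) + 470319/(O - f(-318, -319)) = 413115/(-436079) + 470319/(-32214 - (-7/2 + 397*(-318) - 319*(-318))) = 413115*(-1/436079) + 470319/(-32214 - (-7/2 - 126246 + 101442)) = -413115/436079 + 470319/(-32214 - 1*(-49615/2)) = -413115/436079 + 470319/(-32214 + 49615/2) = -413115/436079 + 470319/(-14813/2) = -413115/436079 + 470319*(-2/14813) = -413115/436079 - 940638/14813 = -416311950897/6459638227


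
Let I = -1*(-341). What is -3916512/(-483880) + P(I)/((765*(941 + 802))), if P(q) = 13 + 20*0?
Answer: 130556595217/16130079315 ≈ 8.0940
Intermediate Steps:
I = 341
P(q) = 13 (P(q) = 13 + 0 = 13)
-3916512/(-483880) + P(I)/((765*(941 + 802))) = -3916512/(-483880) + 13/((765*(941 + 802))) = -3916512*(-1/483880) + 13/((765*1743)) = 489564/60485 + 13/1333395 = 130556595217/16130079315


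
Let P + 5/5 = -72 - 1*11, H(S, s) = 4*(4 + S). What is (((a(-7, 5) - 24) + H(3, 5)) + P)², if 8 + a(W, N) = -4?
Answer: 8464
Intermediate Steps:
H(S, s) = 16 + 4*S
a(W, N) = -12 (a(W, N) = -8 - 4 = -12)
P = -84 (P = -1 + (-72 - 1*11) = -1 + (-72 - 11) = -1 - 83 = -84)
(((a(-7, 5) - 24) + H(3, 5)) + P)² = (((-12 - 24) + (16 + 4*3)) - 84)² = ((-36 + (16 + 12)) - 84)² = ((-36 + 28) - 84)² = (-8 - 84)² = (-92)² = 8464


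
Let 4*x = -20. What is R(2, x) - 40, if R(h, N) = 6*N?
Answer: -70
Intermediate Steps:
x = -5 (x = (1/4)*(-20) = -5)
R(2, x) - 40 = 6*(-5) - 40 = -30 - 40 = -70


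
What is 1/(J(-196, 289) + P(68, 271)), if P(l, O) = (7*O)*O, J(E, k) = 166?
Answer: 1/514253 ≈ 1.9446e-6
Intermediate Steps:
P(l, O) = 7*O²
1/(J(-196, 289) + P(68, 271)) = 1/(166 + 7*271²) = 1/(166 + 7*73441) = 1/(166 + 514087) = 1/514253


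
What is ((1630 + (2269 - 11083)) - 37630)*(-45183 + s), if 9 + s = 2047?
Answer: 1933500030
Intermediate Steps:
s = 2038 (s = -9 + 2047 = 2038)
((1630 + (2269 - 11083)) - 37630)*(-45183 + s) = ((1630 + (2269 - 11083)) - 37630)*(-45183 + 2038) = ((1630 - 8814) - 37630)*(-43145) = (-7184 - 37630)*(-43145) = -44814*(-43145) = 1933500030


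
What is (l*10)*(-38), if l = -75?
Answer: 28500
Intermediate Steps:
(l*10)*(-38) = -75*10*(-38) = -750*(-38) = 28500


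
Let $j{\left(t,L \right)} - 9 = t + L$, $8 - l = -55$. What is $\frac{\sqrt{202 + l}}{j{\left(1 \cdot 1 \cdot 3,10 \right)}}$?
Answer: $\frac{\sqrt{265}}{22} \approx 0.73995$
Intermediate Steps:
$l = 63$ ($l = 8 - -55 = 8 + 55 = 63$)
$j{\left(t,L \right)} = 9 + L + t$ ($j{\left(t,L \right)} = 9 + \left(t + L\right) = 9 + \left(L + t\right) = 9 + L + t$)
$\frac{\sqrt{202 + l}}{j{\left(1 \cdot 1 \cdot 3,10 \right)}} = \frac{\sqrt{202 + 63}}{9 + 10 + 1 \cdot 1 \cdot 3} = \frac{\sqrt{265}}{9 + 10 + 1 \cdot 3} = \frac{\sqrt{265}}{9 + 10 + 3} = \frac{\sqrt{265}}{22}$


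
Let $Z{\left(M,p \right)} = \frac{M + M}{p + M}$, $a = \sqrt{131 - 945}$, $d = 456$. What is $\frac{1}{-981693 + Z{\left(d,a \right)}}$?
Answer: $\frac{- \sqrt{814} + 456 i}{3 \left(- 149217032 i + 327231 \sqrt{814}\right)} \approx -1.0187 \cdot 10^{-6} + 1.2934 \cdot 10^{-13} i$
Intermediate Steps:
$a = i \sqrt{814}$ ($a = \sqrt{-814} = i \sqrt{814} \approx 28.531 i$)
$Z{\left(M,p \right)} = \frac{2 M}{M + p}$
$\frac{1}{-981693 + Z{\left(d,a \right)}} = \frac{1}{-981693 + 2 \cdot 456 \frac{1}{456 + i \sqrt{814}}} = \frac{1}{-981693 + \frac{912}{456 + i \sqrt{814}}}$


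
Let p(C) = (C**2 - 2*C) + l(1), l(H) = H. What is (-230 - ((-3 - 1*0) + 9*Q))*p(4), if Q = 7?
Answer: -2610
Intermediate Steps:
p(C) = 1 + C**2 - 2*C (p(C) = (C**2 - 2*C) + 1 = 1 + C**2 - 2*C)
(-230 - ((-3 - 1*0) + 9*Q))*p(4) = (-230 - ((-3 - 1*0) + 9*7))*(1 + 4**2 - 2*4) = (-230 - ((-3 + 0) + 63))*(1 + 16 - 8) = (-230 - (-3 + 63))*9 = (-230 - 1*60)*9 = (-230 - 60)*9 = -290*9 = -2610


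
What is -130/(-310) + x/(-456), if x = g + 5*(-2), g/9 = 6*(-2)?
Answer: 4793/7068 ≈ 0.67813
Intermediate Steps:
g = -108 (g = 9*(6*(-2)) = 9*(-12) = -108)
x = -118 (x = -108 + 5*(-2) = -108 - 10 = -118)
-130/(-310) + x/(-456) = -130/(-310) - 118/(-456) = -130*(-1/310) - 118*(-1/456) = 13/31 + 59/228 = 4793/7068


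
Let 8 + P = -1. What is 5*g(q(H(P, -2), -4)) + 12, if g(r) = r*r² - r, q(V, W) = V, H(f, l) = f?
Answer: -3588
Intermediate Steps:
P = -9 (P = -8 - 1 = -9)
g(r) = r³ - r
5*g(q(H(P, -2), -4)) + 12 = 5*((-9)³ - 1*(-9)) + 12 = 5*(-729 + 9) + 12 = 5*(-720) + 12 = -3600 + 12 = -3588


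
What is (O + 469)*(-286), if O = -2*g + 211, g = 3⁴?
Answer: -148148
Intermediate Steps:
g = 81
O = 49 (O = -2*81 + 211 = -162 + 211 = 49)
(O + 469)*(-286) = (49 + 469)*(-286) = 518*(-286) = -148148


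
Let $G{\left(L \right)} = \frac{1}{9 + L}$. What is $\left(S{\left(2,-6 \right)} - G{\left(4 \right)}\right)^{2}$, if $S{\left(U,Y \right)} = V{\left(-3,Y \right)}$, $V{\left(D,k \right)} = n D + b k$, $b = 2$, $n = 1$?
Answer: $\frac{38416}{169} \approx 227.31$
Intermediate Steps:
$V{\left(D,k \right)} = D + 2 k$ ($V{\left(D,k \right)} = 1 D + 2 k = D + 2 k$)
$S{\left(U,Y \right)} = -3 + 2 Y$
$\left(S{\left(2,-6 \right)} - G{\left(4 \right)}\right)^{2} = \left(\left(-3 + 2 \left(-6\right)\right) - \frac{1}{9 + 4}\right)^{2} = \left(\left(-3 - 12\right) - \frac{1}{13}\right)^{2} = \left(-15 - \frac{1}{13}\right)^{2} = \left(- \frac{196}{13}\right)^{2} = \frac{38416}{169}$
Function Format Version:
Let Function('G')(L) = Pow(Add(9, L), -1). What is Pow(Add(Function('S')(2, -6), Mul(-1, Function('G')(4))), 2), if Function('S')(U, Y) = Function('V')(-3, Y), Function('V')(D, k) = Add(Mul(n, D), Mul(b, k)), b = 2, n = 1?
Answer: Rational(38416, 169) ≈ 227.31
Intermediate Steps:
Function('V')(D, k) = Add(D, Mul(2, k)) (Function('V')(D, k) = Add(Mul(1, D), Mul(2, k)) = Add(D, Mul(2, k)))
Function('S')(U, Y) = Add(-3, Mul(2, Y))
Pow(Add(Function('S')(2, -6), Mul(-1, Function('G')(4))), 2) = Pow(Add(Add(-3, Mul(2, -6)), Mul(-1, Pow(Add(9, 4), -1))), 2) = Pow(Add(Add(-3, -12), Mul(-1, Pow(13, -1))), 2) = Pow(Add(-15, Mul(-1, Rational(1, 13))), 2) = Pow(Add(-15, Rational(-1, 13)), 2) = Pow(Rational(-196, 13), 2) = Rational(38416, 169)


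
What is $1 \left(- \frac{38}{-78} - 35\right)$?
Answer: $- \frac{1346}{39} \approx -34.513$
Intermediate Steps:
$1 \left(- \frac{38}{-78} - 35\right) = 1 \left(\left(-38\right) \left(- \frac{1}{78}\right) - 35\right) = 1 \left(\frac{19}{39} - 35\right) = 1 \left(- \frac{1346}{39}\right) = - \frac{1346}{39}$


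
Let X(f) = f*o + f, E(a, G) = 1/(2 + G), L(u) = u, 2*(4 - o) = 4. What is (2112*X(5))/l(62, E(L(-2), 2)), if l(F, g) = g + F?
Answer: 42240/83 ≈ 508.92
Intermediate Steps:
o = 2 (o = 4 - ½*4 = 4 - 2 = 2)
l(F, g) = F + g
X(f) = 3*f (X(f) = f*2 + f = 2*f + f = 3*f)
(2112*X(5))/l(62, E(L(-2), 2)) = (2112*(3*5))/(62 + 1/(2 + 2)) = (2112*15)/(62 + 1/4) = 31680/(62 + ¼) = 31680/(249/4) = 31680*(4/249) = 42240/83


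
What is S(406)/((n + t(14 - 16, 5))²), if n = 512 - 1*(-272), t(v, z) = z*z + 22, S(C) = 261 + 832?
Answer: 1093/690561 ≈ 0.0015828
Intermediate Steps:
S(C) = 1093
t(v, z) = 22 + z² (t(v, z) = z² + 22 = 22 + z²)
n = 784 (n = 512 + 272 = 784)
S(406)/((n + t(14 - 16, 5))²) = 1093/((784 + (22 + 5²))²) = 1093/((784 + (22 + 25))²) = 1093/((784 + 47)²) = 1093/(831²) = 1093/690561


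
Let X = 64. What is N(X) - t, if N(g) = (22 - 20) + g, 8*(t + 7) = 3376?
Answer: -349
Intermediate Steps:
t = 415 (t = -7 + (⅛)*3376 = -7 + 422 = 415)
N(g) = 2 + g
N(X) - t = (2 + 64) - 1*415 = 66 - 415 = -349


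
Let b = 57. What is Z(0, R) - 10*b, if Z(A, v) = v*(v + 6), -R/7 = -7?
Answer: 2125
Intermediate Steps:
R = 49 (R = -7*(-7) = 49)
Z(A, v) = v*(6 + v)
Z(0, R) - 10*b = 49*(6 + 49) - 10*57 = 49*55 - 570 = 2695 - 570 = 2125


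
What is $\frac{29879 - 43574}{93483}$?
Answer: $- \frac{4565}{31161} \approx -0.1465$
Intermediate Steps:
$\frac{29879 - 43574}{93483} = \left(-13695\right) \frac{1}{93483} = - \frac{4565}{31161}$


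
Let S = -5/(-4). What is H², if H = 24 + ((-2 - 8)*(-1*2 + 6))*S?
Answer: 676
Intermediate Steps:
S = 5/4 (S = -5*(-¼) = 5/4 ≈ 1.2500)
H = -26 (H = 24 + ((-2 - 8)*(-1*2 + 6))*(5/4) = 24 - 10*(-2 + 6)*(5/4) = 24 - 10*4*(5/4) = 24 - 40*5/4 = 24 - 50 = -26)
H² = (-26)² = 676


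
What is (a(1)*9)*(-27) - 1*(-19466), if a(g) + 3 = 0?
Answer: 20195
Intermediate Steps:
a(g) = -3 (a(g) = -3 + 0 = -3)
(a(1)*9)*(-27) - 1*(-19466) = -3*9*(-27) - 1*(-19466) = -27*(-27) + 19466 = 729 + 19466 = 20195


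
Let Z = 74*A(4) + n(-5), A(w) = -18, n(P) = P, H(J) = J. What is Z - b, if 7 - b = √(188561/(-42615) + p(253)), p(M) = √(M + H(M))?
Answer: -1344 + √(-892836335 + 201782025*√506)/14205 ≈ -1339.8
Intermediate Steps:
p(M) = √2*√M (p(M) = √(M + M) = √(2*M) = √2*√M)
b = 7 - √(-188561/42615 + √506) (b = 7 - √(188561/(-42615) + √2*√253) = 7 - √(188561*(-1/42615) + √506) = 7 - √(-188561/42615 + √506) ≈ 2.7492)
Z = -1337 (Z = 74*(-18) - 5 = -1332 - 5 = -1337)
Z - b = -1337 - (7 - √(-892836335 + 201782025*√506)/14205) = -1337 + (-7 + √(-892836335 + 201782025*√506)/14205) = -1344 + √(-892836335 + 201782025*√506)/14205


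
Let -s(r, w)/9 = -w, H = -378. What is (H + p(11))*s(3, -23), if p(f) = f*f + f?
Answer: 50922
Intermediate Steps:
p(f) = f + f² (p(f) = f² + f = f + f²)
s(r, w) = 9*w (s(r, w) = -(-9)*w = 9*w)
(H + p(11))*s(3, -23) = (-378 + 11*(1 + 11))*(9*(-23)) = (-378 + 11*12)*(-207) = (-378 + 132)*(-207) = -246*(-207) = 50922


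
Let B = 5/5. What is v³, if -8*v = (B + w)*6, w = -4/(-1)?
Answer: -3375/64 ≈ -52.734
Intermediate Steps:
B = 1 (B = 5*(⅕) = 1)
w = 4 (w = -4*(-1) = 4)
v = -15/4 (v = -(1 + 4)*6/8 = -5*6/8 = -⅛*30 = -15/4 ≈ -3.7500)
v³ = (-15/4)³ = -3375/64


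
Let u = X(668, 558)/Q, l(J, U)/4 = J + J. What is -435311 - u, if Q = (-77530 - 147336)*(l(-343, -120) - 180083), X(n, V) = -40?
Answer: -8948160669681281/20555788091 ≈ -4.3531e+5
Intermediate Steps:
l(J, U) = 8*J (l(J, U) = 4*(J + J) = 4*(2*J) = 8*J)
Q = 41111576182 (Q = (-77530 - 147336)*(8*(-343) - 180083) = -224866*(-2744 - 180083) = -224866*(-182827) = 41111576182)
u = -20/20555788091 (u = -40/41111576182 = -40*1/41111576182 = -20/20555788091 ≈ -9.7296e-10)
-435311 - u = -435311 - 1*(-20/20555788091) = -435311 + 20/20555788091 = -8948160669681281/20555788091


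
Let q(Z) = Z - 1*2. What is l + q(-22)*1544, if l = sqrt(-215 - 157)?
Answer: -37056 + 2*I*sqrt(93) ≈ -37056.0 + 19.287*I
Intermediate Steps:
q(Z) = -2 + Z (q(Z) = Z - 2 = -2 + Z)
l = 2*I*sqrt(93) (l = sqrt(-372) = 2*I*sqrt(93) ≈ 19.287*I)
l + q(-22)*1544 = 2*I*sqrt(93) + (-2 - 22)*1544 = 2*I*sqrt(93) - 24*1544 = 2*I*sqrt(93) - 37056 = -37056 + 2*I*sqrt(93)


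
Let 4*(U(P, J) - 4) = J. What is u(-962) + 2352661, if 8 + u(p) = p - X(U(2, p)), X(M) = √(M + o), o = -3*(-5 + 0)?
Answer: 2351691 - I*√886/2 ≈ 2.3517e+6 - 14.883*I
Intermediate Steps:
o = 15 (o = -3*(-5) = 15)
U(P, J) = 4 + J/4
X(M) = √(15 + M) (X(M) = √(M + 15) = √(15 + M))
u(p) = -8 + p - √(19 + p/4) (u(p) = -8 + (p - √(15 + (4 + p/4))) = -8 + (p - √(19 + p/4)) = -8 + p - √(19 + p/4))
u(-962) + 2352661 = (-8 - 962 - √(76 - 962)/2) + 2352661 = (-8 - 962 - I*√886/2) + 2352661 = (-970 - I*√886/2) + 2352661 = 2351691 - I*√886/2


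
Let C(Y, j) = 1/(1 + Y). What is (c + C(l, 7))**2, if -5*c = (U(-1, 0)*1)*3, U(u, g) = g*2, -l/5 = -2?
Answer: 1/121 ≈ 0.0082645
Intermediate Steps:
l = 10 (l = -5*(-2) = 10)
U(u, g) = 2*g
c = 0 (c = -(2*0)*1*3/5 = -0*1*3/5 = -0*3 = -1/5*0 = 0)
(c + C(l, 7))**2 = (0 + 1/(1 + 10))**2 = (0 + 1/11)**2 = (1/11)**2 = 1/121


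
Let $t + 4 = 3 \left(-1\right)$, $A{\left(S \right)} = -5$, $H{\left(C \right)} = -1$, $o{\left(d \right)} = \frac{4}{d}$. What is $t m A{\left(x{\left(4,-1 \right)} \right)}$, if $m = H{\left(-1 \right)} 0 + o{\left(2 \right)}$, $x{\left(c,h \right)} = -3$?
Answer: $70$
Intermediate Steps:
$m = 2$ ($m = \left(-1\right) 0 + \frac{4}{2} = 0 + 4 \cdot \frac{1}{2} = 0 + 2 = 2$)
$t = -7$ ($t = -4 + 3 \left(-1\right) = -4 - 3 = -7$)
$t m A{\left(x{\left(4,-1 \right)} \right)} = \left(-7\right) 2 \left(-5\right) = \left(-14\right) \left(-5\right) = 70$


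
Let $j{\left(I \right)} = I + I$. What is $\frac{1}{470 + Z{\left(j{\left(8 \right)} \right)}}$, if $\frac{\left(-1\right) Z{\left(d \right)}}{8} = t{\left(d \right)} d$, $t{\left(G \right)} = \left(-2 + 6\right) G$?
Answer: $- \frac{1}{7722} \approx -0.0001295$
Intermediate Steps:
$j{\left(I \right)} = 2 I$
$t{\left(G \right)} = 4 G$
$Z{\left(d \right)} = - 32 d^{2}$ ($Z{\left(d \right)} = - 8 \cdot 4 d d = - 8 \cdot 4 d^{2} = - 32 d^{2}$)
$\frac{1}{470 + Z{\left(j{\left(8 \right)} \right)}} = \frac{1}{470 - 32 \left(2 \cdot 8\right)^{2}} = \frac{1}{470 - 32 \cdot 16^{2}} = \frac{1}{470 - 8192} = \frac{1}{-7722} = - \frac{1}{7722}$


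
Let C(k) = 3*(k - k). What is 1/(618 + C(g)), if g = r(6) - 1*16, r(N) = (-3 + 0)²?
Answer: 1/618 ≈ 0.0016181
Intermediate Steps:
r(N) = 9 (r(N) = (-3)² = 9)
g = -7 (g = 9 - 1*16 = 9 - 16 = -7)
C(k) = 0 (C(k) = 3*0 = 0)
1/(618 + C(g)) = 1/(618 + 0) = 1/618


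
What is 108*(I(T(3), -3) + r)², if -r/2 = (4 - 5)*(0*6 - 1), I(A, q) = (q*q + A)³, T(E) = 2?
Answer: 190754028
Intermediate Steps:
I(A, q) = (A + q²)³ (I(A, q) = (q² + A)³ = (A + q²)³)
r = -2 (r = -2*(4 - 5)*(0*6 - 1) = -(-2)*(0 - 1) = -(-2)*(-1) = -2*1 = -2)
108*(I(T(3), -3) + r)² = 108*((2 + (-3)²)³ - 2)² = 108*((2 + 9)³ - 2)² = 108*(11³ - 2)² = 108*(1331 - 2)² = 108*1329² = 108*1766241 = 190754028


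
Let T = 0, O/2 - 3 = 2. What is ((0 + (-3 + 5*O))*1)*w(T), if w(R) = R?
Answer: 0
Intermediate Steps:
O = 10 (O = 6 + 2*2 = 6 + 4 = 10)
((0 + (-3 + 5*O))*1)*w(T) = ((0 + (-3 + 5*10))*1)*0 = ((0 + (-3 + 50))*1)*0 = ((0 + 47)*1)*0 = (47*1)*0 = 47*0 = 0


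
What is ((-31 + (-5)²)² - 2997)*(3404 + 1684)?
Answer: -15065568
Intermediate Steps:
((-31 + (-5)²)² - 2997)*(3404 + 1684) = ((-31 + 25)² - 2997)*5088 = ((-6)² - 2997)*5088 = (36 - 2997)*5088 = -2961*5088 = -15065568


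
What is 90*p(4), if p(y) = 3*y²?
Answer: 4320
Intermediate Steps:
90*p(4) = 90*(3*4²) = 90*(3*16) = 90*48 = 4320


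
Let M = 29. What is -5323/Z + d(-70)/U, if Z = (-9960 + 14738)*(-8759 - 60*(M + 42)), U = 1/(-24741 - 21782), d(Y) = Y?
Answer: 202576715114343/62204782 ≈ 3.2566e+6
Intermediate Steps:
U = -1/46523 (U = 1/(-46523) = -1/46523 ≈ -2.1495e-5)
Z = -62204782 (Z = (-9960 + 14738)*(-8759 - 60*(29 + 42)) = 4778*(-8759 - 60*71) = 4778*(-8759 - 4260) = 4778*(-13019) = -62204782)
-5323/Z + d(-70)/U = -5323/(-62204782) - 70/(-1/46523) = -5323*(-1/62204782) - 70*(-46523) = 5323/62204782 + 3256610 = 202576715114343/62204782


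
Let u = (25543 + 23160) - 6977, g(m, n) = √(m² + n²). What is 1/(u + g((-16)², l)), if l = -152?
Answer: 20863/870485218 - 2*√1385/435242609 ≈ 2.3796e-5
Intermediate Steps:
u = 41726 (u = 48703 - 6977 = 41726)
1/(u + g((-16)², l)) = 1/(41726 + √(((-16)²)² + (-152)²)) = 1/(41726 + √(256² + 23104)) = 1/(41726 + √(65536 + 23104)) = 1/(41726 + √88640) = 1/(41726 + 8*√1385)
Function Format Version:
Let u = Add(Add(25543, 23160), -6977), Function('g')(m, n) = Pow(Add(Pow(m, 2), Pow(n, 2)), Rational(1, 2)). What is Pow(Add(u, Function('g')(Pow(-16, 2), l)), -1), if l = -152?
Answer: Add(Rational(20863, 870485218), Mul(Rational(-2, 435242609), Pow(1385, Rational(1, 2)))) ≈ 2.3796e-5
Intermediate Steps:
u = 41726 (u = Add(48703, -6977) = 41726)
Pow(Add(u, Function('g')(Pow(-16, 2), l)), -1) = Pow(Add(41726, Pow(Add(Pow(Pow(-16, 2), 2), Pow(-152, 2)), Rational(1, 2))), -1) = Pow(Add(41726, Pow(Add(Pow(256, 2), 23104), Rational(1, 2))), -1) = Pow(Add(41726, Pow(Add(65536, 23104), Rational(1, 2))), -1) = Pow(Add(41726, Pow(88640, Rational(1, 2))), -1) = Pow(Add(41726, Mul(8, Pow(1385, Rational(1, 2)))), -1)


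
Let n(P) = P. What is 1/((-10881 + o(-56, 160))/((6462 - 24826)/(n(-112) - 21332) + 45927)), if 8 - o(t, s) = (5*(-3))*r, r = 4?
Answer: -246219238/57968493 ≈ -4.2475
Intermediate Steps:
o(t, s) = 68 (o(t, s) = 8 - 5*(-3)*4 = 8 - (-15)*4 = 8 - 1*(-60) = 8 + 60 = 68)
1/((-10881 + o(-56, 160))/((6462 - 24826)/(n(-112) - 21332) + 45927)) = 1/((-10881 + 68)/((6462 - 24826)/(-112 - 21332) + 45927)) = 1/(-10813/(-18364/(-21444) + 45927)) = 1/(-10813/(-18364*(-1/21444) + 45927)) = 1/(-10813/(4591/5361 + 45927)) = 1/(-10813/246219238/5361) = 1/(-10813*5361/246219238) = 1/(-57968493/246219238) = -246219238/57968493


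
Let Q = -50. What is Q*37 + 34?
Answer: -1816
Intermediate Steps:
Q*37 + 34 = -50*37 + 34 = -1850 + 34 = -1816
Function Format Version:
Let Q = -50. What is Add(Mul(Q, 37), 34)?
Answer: -1816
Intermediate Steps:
Add(Mul(Q, 37), 34) = Add(Mul(-50, 37), 34) = Add(-1850, 34) = -1816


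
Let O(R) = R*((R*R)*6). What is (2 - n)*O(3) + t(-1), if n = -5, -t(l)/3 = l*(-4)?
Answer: 1122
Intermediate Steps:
t(l) = 12*l (t(l) = -3*l*(-4) = -(-12)*l = 12*l)
O(R) = 6*R³ (O(R) = R*(R²*6) = R*(6*R²) = 6*R³)
(2 - n)*O(3) + t(-1) = (2 - 1*(-5))*(6*3³) + 12*(-1) = (2 + 5)*(6*27) - 12 = 7*162 - 12 = 1134 - 12 = 1122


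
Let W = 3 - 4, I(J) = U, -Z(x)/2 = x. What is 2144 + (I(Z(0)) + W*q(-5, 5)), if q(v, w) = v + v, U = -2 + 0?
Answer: 2152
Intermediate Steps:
U = -2
q(v, w) = 2*v
Z(x) = -2*x
I(J) = -2
W = -1
2144 + (I(Z(0)) + W*q(-5, 5)) = 2144 + (-2 - 2*(-5)) = 2144 + (-2 - 1*(-10)) = 2144 + (-2 + 10) = 2144 + 8 = 2152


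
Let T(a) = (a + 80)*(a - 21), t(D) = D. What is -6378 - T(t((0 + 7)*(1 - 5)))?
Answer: -3830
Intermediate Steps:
T(a) = (-21 + a)*(80 + a) (T(a) = (80 + a)*(-21 + a) = (-21 + a)*(80 + a))
-6378 - T(t((0 + 7)*(1 - 5))) = -6378 - (-1680 + ((0 + 7)*(1 - 5))² + 59*((0 + 7)*(1 - 5))) = -6378 - (-1680 + (7*(-4))² + 59*(7*(-4))) = -6378 - (-1680 + (-28)² + 59*(-28)) = -6378 - (-1680 + 784 - 1652) = -6378 - 1*(-2548) = -6378 + 2548 = -3830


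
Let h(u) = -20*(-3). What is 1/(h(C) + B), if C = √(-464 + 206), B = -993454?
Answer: -1/993394 ≈ -1.0067e-6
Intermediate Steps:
C = I*√258 (C = √(-258) = I*√258 ≈ 16.062*I)
h(u) = 60
1/(h(C) + B) = 1/(60 - 993454) = 1/(-993394) = -1/993394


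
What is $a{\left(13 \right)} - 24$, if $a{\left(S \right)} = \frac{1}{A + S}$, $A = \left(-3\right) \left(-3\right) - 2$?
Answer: $- \frac{479}{20} \approx -23.95$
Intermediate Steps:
$A = 7$ ($A = 9 - 2 = 7$)
$a{\left(S \right)} = \frac{1}{7 + S}$
$a{\left(13 \right)} - 24 = \frac{1}{7 + 13} - 24 = \frac{1}{20} - 24 = - \frac{479}{20}$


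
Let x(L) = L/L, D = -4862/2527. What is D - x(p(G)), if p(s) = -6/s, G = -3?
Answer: -7389/2527 ≈ -2.9240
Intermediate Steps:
D = -4862/2527 (D = -4862*1/2527 = -4862/2527 ≈ -1.9240)
x(L) = 1
D - x(p(G)) = -4862/2527 - 1*1 = -4862/2527 - 1 = -7389/2527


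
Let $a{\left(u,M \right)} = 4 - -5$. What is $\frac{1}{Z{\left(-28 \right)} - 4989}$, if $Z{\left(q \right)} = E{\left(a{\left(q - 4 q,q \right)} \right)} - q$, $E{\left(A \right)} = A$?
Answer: $- \frac{1}{4952} \approx -0.00020194$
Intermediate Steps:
$a{\left(u,M \right)} = 9$ ($a{\left(u,M \right)} = 4 + 5 = 9$)
$Z{\left(q \right)} = 9 - q$
$\frac{1}{Z{\left(-28 \right)} - 4989} = \frac{1}{\left(9 - -28\right) - 4989} = \frac{1}{\left(9 + 28\right) - 4989} = \frac{1}{37 - 4989} = \frac{1}{-4952} = - \frac{1}{4952}$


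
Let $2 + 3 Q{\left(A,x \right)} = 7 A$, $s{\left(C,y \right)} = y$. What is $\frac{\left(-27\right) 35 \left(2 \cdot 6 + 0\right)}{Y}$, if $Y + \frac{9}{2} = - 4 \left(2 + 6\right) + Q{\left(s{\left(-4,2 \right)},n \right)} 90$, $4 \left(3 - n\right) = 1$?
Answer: $- \frac{22680}{647} \approx -35.054$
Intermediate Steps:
$n = \frac{11}{4}$ ($n = 3 - \frac{1}{4} = \frac{11}{4} \approx 2.75$)
$Q{\left(A,x \right)} = - \frac{2}{3} + \frac{7 A}{3}$
$Y = \frac{647}{2}$ ($Y = - \frac{9}{2} + \left(- 4 \left(2 + 6\right) + \left(- \frac{2}{3} + \frac{7}{3} \cdot 2\right) 90\right) = - \frac{9}{2} - \left(32 - \left(- \frac{2}{3} + \frac{14}{3}\right) 90\right) = - \frac{9}{2} + \left(-32 + 4 \cdot 90\right) = - \frac{9}{2} + \left(-32 + 360\right) = - \frac{9}{2} + 328 = \frac{647}{2} \approx 323.5$)
$\frac{\left(-27\right) 35 \left(2 \cdot 6 + 0\right)}{Y} = \frac{\left(-27\right) 35 \left(2 \cdot 6 + 0\right)}{\frac{647}{2}} = - 945 \left(12 + 0\right) \frac{2}{647} = \left(-945\right) 12 \cdot \frac{2}{647} = \left(-11340\right) \frac{2}{647} = - \frac{22680}{647}$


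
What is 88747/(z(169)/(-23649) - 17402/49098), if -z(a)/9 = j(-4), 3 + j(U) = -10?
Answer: -2453471251707/9935342 ≈ -2.4694e+5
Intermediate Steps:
j(U) = -13 (j(U) = -3 - 10 = -13)
z(a) = 117 (z(a) = -9*(-13) = 117)
88747/(z(169)/(-23649) - 17402/49098) = 88747/(117/(-23649) - 17402/49098) = 88747/(117*(-1/23649) - 17402*1/49098) = 88747/(-39/7883 - 1243/3507) = 88747/(-9935342/27645681) = 88747*(-27645681/9935342) = -2453471251707/9935342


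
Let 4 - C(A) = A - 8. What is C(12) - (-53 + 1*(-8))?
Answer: 61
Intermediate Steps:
C(A) = 12 - A (C(A) = 4 - (A - 8) = 4 - (-8 + A) = 4 + (8 - A) = 12 - A)
C(12) - (-53 + 1*(-8)) = (12 - 1*12) - (-53 + 1*(-8)) = (12 - 12) - (-53 - 8) = 0 - 1*(-61) = 0 + 61 = 61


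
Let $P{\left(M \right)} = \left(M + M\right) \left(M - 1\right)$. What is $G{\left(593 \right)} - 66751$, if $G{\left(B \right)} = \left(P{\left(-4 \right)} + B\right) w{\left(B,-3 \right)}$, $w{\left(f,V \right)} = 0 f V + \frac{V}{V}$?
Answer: $-66118$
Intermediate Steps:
$P{\left(M \right)} = 2 M \left(-1 + M\right)$
$w{\left(f,V \right)} = 1$ ($w{\left(f,V \right)} = 0 V + 1 = 0 + 1 = 1$)
$G{\left(B \right)} = 40 + B$ ($G{\left(B \right)} = \left(2 \left(-4\right) \left(-1 - 4\right) + B\right) 1 = \left(2 \left(-4\right) \left(-5\right) + B\right) 1 = \left(40 + B\right) 1 = 40 + B$)
$G{\left(593 \right)} - 66751 = \left(40 + 593\right) - 66751 = 633 - 66751 = -66118$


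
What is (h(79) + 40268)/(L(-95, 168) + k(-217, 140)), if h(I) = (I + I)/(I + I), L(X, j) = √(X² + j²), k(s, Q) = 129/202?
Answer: 8134338/39115 ≈ 207.96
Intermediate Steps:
k(s, Q) = 129/202 (k(s, Q) = 129*(1/202) = 129/202)
h(I) = 1 (h(I) = (2*I)/((2*I)) = (2*I)*(1/(2*I)) = 1)
(h(79) + 40268)/(L(-95, 168) + k(-217, 140)) = (1 + 40268)/(√((-95)² + 168²) + 129/202) = 40269/(√(9025 + 28224) + 129/202) = 40269/(√37249 + 129/202) = 40269/(193 + 129/202) = 40269/(39115/202) = 40269*(202/39115) = 8134338/39115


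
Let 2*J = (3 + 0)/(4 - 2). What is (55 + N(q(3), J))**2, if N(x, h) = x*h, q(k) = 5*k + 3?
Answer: 18769/4 ≈ 4692.3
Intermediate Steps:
J = 3/4 (J = ((3 + 0)/(4 - 2))/2 = (3/2)/2 = (3*(1/2))/2 = (1/2)*(3/2) = 3/4 ≈ 0.75000)
q(k) = 3 + 5*k
N(x, h) = h*x
(55 + N(q(3), J))**2 = (55 + 3*(3 + 5*3)/4)**2 = (55 + 3*(3 + 15)/4)**2 = (55 + (3/4)*18)**2 = (55 + 27/2)**2 = (137/2)**2 = 18769/4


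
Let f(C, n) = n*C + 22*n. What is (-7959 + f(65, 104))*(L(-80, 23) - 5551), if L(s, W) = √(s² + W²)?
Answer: -6045039 + 14157*√41 ≈ -5.9544e+6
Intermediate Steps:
L(s, W) = √(W² + s²)
f(C, n) = 22*n + C*n (f(C, n) = C*n + 22*n = 22*n + C*n)
(-7959 + f(65, 104))*(L(-80, 23) - 5551) = (-7959 + 104*(22 + 65))*(√(23² + (-80)²) - 5551) = (-7959 + 104*87)*(√(529 + 6400) - 5551) = (-7959 + 9048)*(√6929 - 5551) = 1089*(13*√41 - 5551) = 1089*(-5551 + 13*√41) = -6045039 + 14157*√41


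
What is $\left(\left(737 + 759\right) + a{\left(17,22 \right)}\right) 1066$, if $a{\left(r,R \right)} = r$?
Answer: $1612858$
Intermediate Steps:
$\left(\left(737 + 759\right) + a{\left(17,22 \right)}\right) 1066 = \left(\left(737 + 759\right) + 17\right) 1066 = \left(1496 + 17\right) 1066 = 1513 \cdot 1066 = 1612858$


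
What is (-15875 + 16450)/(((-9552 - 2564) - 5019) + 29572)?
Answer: 575/12437 ≈ 0.046233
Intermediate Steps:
(-15875 + 16450)/(((-9552 - 2564) - 5019) + 29572) = 575/((-12116 - 5019) + 29572) = 575/(-17135 + 29572) = 575/12437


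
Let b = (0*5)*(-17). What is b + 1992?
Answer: 1992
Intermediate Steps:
b = 0 (b = 0*(-17) = 0)
b + 1992 = 0 + 1992 = 1992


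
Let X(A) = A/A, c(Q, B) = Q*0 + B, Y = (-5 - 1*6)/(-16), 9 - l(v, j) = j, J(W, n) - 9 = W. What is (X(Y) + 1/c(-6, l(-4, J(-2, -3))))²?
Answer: 9/4 ≈ 2.2500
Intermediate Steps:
J(W, n) = 9 + W
l(v, j) = 9 - j
Y = 11/16 (Y = (-5 - 6)*(-1/16) = -11*(-1/16) = 11/16 ≈ 0.68750)
c(Q, B) = B (c(Q, B) = 0 + B = B)
X(A) = 1
(X(Y) + 1/c(-6, l(-4, J(-2, -3))))² = (1 + 1/(9 - (9 - 2)))² = (1 + 1/(9 - 1*7))² = (1 + 1/(9 - 7))² = (1 + 1/2)² = (1 + ½)² = (3/2)² = 9/4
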